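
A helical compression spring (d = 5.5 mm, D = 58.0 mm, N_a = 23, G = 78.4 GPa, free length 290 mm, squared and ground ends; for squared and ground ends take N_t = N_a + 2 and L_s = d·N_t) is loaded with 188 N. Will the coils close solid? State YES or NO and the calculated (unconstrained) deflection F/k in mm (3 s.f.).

k = Gd⁴/(8D³N_a) = (78.4×10³)(5.5⁴)/(8·58.0³·23) = 1.9983 N/mm
N_t = 25; L_s = 5.5·25 = 137.5 mm; δ_solid = L₀ − L_s = 290 − 137.5 = 152.5 mm
δ = F/k = 188/1.9983 = 94.079 mm
δ < δ_solid → spring does not go solid

NO, δ = 94.1 mm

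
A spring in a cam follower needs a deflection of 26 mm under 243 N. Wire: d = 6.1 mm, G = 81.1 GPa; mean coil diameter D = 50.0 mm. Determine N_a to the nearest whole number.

Required rate k = F/δ = 243/26 = 9.3462 N/mm
N_a = Gd⁴/(8D³k) = (81.1×10³ × 6.1⁴)/(8 × 50.0³ × 9.3462)
    = 1.1229e+08 / 9.34615e+06 = 12.01 → 12 coils

12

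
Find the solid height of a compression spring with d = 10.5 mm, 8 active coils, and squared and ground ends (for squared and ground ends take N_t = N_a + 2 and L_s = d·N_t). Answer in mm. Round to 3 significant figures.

squared and ground ends: N_t = N_a + 2 = 8 + 2 = 10
L_s = d·N_t = 10.5 × 10 = 105 mm

105 mm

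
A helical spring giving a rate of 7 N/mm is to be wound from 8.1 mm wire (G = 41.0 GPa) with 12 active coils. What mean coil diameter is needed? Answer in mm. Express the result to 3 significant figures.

64.0 mm

D = (Gd⁴/(8N_a·k))^(1/3) = (41.0×10³·8.1⁴/(8·12·7))^(1/3)
  = (262636)^(1/3) = 64.0400 mm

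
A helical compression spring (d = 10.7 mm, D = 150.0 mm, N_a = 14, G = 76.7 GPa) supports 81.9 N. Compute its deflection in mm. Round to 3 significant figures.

30.8 mm

k = Gd⁴/(8D³N_a) = (76.7×10³)(10.7⁴)/(8·150.0³·14) = 2.6597 N/mm
δ = F/k = 81.9 / 2.6597 = 30.793 mm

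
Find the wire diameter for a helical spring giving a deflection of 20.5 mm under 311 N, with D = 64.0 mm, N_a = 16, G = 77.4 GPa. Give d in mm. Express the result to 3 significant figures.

9.01 mm

Required rate k = F/δ = 311/20.5 = 15.171 N/mm
d = (8D³N_a·k / G)^(1/4) = (8·64.0³·16·15.171 / (77.4×10³))^0.25
  = (6576.8)^0.25 = 9.0054 mm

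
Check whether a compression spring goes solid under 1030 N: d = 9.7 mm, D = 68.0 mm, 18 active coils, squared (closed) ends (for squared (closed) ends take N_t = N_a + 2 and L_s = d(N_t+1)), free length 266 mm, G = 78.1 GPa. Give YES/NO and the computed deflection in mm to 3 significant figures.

k = Gd⁴/(8D³N_a) = (78.1×10³)(9.7⁴)/(8·68.0³·18) = 15.27 N/mm
N_t = 20; L_s = 9.7·21 = 203.7 mm; δ_solid = L₀ − L_s = 266 − 203.7 = 62.3 mm
δ = F/k = 1030/15.27 = 67.451 mm
δ ≥ δ_solid → spring goes solid

YES, δ = 67.5 mm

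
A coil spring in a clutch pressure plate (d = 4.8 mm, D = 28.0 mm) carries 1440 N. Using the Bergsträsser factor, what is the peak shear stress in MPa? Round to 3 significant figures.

Spring index C = D/d = 28.0/4.8 = 5.8333
K_B = (4C+2)/(4C−3) = 25.333/20.333 = 1.2459
τ₀ = 8FD/(πd³) = 8·1440·28.0/(π·4.8³) = 322560/347.44 = 928.4 MPa
τ_max = K·τ₀ = 1.2459 × 928.4 = 1156.7 MPa

1160 MPa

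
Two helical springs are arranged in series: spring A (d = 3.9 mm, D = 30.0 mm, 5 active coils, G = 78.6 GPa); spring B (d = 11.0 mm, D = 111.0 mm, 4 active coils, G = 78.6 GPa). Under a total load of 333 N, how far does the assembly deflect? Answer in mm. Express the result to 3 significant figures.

32.4 mm

k_A = Gd⁴/(8D³N_a) = (78.6×10³)(3.9⁴)/(8·30.0³·5) = 16.837 N/mm
k_B = Gd⁴/(8D³N_a) = (78.6×10³)(11.0⁴)/(8·111.0³·4) = 26.295 N/mm
Series: 1/k_eq = 1/16.837 + 1/26.295 = 0.097424; k_eq = 10.264 N/mm
δ = F/k_eq = 333/10.264 = 32.442 mm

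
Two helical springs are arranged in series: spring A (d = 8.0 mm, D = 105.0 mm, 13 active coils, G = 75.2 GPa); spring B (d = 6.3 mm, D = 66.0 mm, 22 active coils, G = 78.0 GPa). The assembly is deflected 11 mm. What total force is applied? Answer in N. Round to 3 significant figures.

13.7 N

k_A = Gd⁴/(8D³N_a) = (75.2×10³)(8.0⁴)/(8·105.0³·13) = 2.5584 N/mm
k_B = Gd⁴/(8D³N_a) = (78.0×10³)(6.3⁴)/(8·66.0³·22) = 2.4284 N/mm
Series: 1/k_eq = 1/2.5584 + 1/2.4284 = 0.80266; k_eq = 1.2459 N/mm
F = k_eq·δ = 1.2459·11 = 13.704 N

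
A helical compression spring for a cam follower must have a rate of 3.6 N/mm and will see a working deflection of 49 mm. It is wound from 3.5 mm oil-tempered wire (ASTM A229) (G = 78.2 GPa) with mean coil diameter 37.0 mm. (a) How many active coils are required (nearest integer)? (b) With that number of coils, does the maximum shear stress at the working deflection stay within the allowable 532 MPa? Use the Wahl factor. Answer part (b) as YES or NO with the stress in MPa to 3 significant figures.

(a) 8 coils; (b) YES, τ_max = 443 MPa

N_a = Gd⁴/(8D³k) = (78.2×10³)(3.5⁴)/(8·37.0³·3.6) = 8.044 → N_a = 8
Actual rate k = Gd⁴/(8D³·8) = 3.6199 N/mm
Working load F = kδ = 3.6199·49 = 177.37 N
C = 37.0/3.5 = 10.5714; K_W = (4C−1)/(4C−4)+0.615/C = 1.1365
τ_max = K_W·8FD/(πd³) = 1.1365·389.79 = 443.01 MPa
τ_max ≤ 532 MPa → acceptable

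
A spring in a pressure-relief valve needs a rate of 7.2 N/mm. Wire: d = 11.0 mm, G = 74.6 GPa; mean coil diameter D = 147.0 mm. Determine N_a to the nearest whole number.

6

N_a = Gd⁴/(8D³k) = (74.6×10³ × 11.0⁴)/(8 × 147.0³ × 7.2)
    = 1.09222e+09 / 1.82968e+08 = 5.969 → 6 coils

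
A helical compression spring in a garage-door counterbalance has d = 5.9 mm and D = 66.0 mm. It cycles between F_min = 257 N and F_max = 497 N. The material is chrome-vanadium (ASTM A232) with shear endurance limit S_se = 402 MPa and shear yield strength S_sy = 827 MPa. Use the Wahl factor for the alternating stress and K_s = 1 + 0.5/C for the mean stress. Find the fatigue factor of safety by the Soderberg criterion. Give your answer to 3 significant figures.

C = D/d = 66.0/5.9 = 11.1864; K_W = (4C−1)/(4C−4)+0.615/C = 1.1286; K_s = 1+0.5/C = 1.0447
F_a = (F_max−F_min)/2 = 120 N; F_m = (F_max+F_min)/2 = 377 N
τ_a = K_W·8F_aD/(πd³) = 1.1286 × 98.199 = 110.83 MPa
τ_m = K_s·8F_mD/(πd³) = 1.0447 × 308.51 = 322.3 MPa
Soderberg: 1/n_f = τ_a/S_se + τ_m/S_sy = 110.83/402 + 322.3/827 = 0.27569 + 0.38972 = 0.66541
n_f = 1/0.66541 = 1.503

1.50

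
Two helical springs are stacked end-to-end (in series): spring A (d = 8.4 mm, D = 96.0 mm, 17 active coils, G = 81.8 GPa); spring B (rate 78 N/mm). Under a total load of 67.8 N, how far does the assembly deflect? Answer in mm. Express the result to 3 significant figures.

20.9 mm

k_A = Gd⁴/(8D³N_a) = (81.8×10³)(8.4⁴)/(8·96.0³·17) = 3.3847 N/mm
Series: 1/k_eq = 1/3.3847 + 1/78 = 0.30827; k_eq = 3.2439 N/mm
δ = F/k_eq = 67.8/3.2439 = 20.901 mm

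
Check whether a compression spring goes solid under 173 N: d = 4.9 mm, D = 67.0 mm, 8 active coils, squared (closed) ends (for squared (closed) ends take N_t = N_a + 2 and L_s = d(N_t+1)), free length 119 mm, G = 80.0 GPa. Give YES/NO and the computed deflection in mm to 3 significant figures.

k = Gd⁴/(8D³N_a) = (80.0×10³)(4.9⁴)/(8·67.0³·8) = 2.3959 N/mm
N_t = 10; L_s = 4.9·11 = 53.9 mm; δ_solid = L₀ − L_s = 119 − 53.9 = 65.1 mm
δ = F/k = 173/2.3959 = 72.206 mm
δ ≥ δ_solid → spring goes solid

YES, δ = 72.2 mm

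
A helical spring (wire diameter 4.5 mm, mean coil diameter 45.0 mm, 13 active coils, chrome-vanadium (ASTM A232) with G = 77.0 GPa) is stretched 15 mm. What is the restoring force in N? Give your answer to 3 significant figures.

k = Gd⁴/(8D³N_a) = (77.0×10³)(4.5⁴)/(8·45.0³·13) = 3.3317 N/mm
F = k·δ = 3.3317 × 15 = 49.976 N

50.0 N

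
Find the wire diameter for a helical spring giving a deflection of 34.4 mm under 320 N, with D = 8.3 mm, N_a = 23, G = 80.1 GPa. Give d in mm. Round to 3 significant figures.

Required rate k = F/δ = 320/34.4 = 9.3023 N/mm
d = (8D³N_a·k / G)^(1/4) = (8·8.3³·23·9.3023 / (80.1×10³))^0.25
  = (12.218)^0.25 = 1.8696 mm

1.87 mm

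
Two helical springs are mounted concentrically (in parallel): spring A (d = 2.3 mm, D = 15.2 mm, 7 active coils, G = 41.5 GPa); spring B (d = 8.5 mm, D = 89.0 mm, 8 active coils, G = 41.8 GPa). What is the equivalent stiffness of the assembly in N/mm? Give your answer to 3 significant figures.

k_A = Gd⁴/(8D³N_a) = (41.5×10³)(2.3⁴)/(8·15.2³·7) = 5.9053 N/mm
k_B = Gd⁴/(8D³N_a) = (41.8×10³)(8.5⁴)/(8·89.0³·8) = 4.8362 N/mm
Parallel: k_eq = 5.9053 + 4.8362 = 10.741 N/mm

10.7 N/mm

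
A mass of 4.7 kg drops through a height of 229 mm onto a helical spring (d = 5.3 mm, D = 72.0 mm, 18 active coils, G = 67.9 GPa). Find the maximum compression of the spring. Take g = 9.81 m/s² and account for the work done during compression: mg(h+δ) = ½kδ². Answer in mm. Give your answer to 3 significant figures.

199 mm

k = Gd⁴/(8D³N_a) = (67.9×10³)(5.3⁴)/(8·72.0³·18) = 0.99681 N/mm
W = mg = 4.7 × 9.81 = 46.107 N
½kδ² − Wδ − Wh = 0 → δ = (W + √(W² + 2kWh))/k
δ = (46.107 + √(2125.9 + 21049.7))/0.99681 = (46.107 + 152.24)/0.99681 = 198.98 mm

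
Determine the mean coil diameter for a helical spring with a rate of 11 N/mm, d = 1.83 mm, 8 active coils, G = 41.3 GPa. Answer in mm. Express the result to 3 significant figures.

D = (Gd⁴/(8N_a·k))^(1/3) = (41.3×10³·1.83⁴/(8·8·11))^(1/3)
  = (657.933)^(1/3) = 8.6975 mm

8.70 mm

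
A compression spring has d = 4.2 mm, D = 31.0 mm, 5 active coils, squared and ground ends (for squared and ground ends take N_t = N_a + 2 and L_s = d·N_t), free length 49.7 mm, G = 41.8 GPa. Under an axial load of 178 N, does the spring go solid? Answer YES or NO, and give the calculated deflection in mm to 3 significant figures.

k = Gd⁴/(8D³N_a) = (41.8×10³)(4.2⁴)/(8·31.0³·5) = 10.915 N/mm
N_t = 7; L_s = 4.2·7 = 29.4 mm; δ_solid = L₀ − L_s = 49.7 − 29.4 = 20.3 mm
δ = F/k = 178/10.915 = 16.308 mm
δ < δ_solid → spring does not go solid

NO, δ = 16.3 mm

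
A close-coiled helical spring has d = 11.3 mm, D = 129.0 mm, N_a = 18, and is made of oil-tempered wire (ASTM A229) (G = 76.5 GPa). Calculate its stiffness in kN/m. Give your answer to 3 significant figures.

4.04 kN/m

k = Gd⁴/(8D³N_a) = (76.5×10³ × 11.3⁴) / (8 × 129.0³ × 18)
  = 1.24731e+09 / 3.09123e+08 = 4.035 N/mm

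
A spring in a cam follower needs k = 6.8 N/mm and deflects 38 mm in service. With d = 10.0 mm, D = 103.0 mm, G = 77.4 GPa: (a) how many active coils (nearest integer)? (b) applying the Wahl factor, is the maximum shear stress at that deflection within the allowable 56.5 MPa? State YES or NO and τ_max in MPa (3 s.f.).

(a) 13 coils; (b) NO, τ_max = 77.4 MPa

N_a = Gd⁴/(8D³k) = (77.4×10³)(10.0⁴)/(8·103.0³·6.8) = 13.02 → N_a = 13
Actual rate k = Gd⁴/(8D³·13) = 6.8108 N/mm
Working load F = kδ = 6.8108·38 = 258.81 N
C = 103.0/10.0 = 10.3000; K_W = (4C−1)/(4C−4)+0.615/C = 1.1404
τ_max = K_W·8FD/(πd³) = 1.1404·67.882 = 77.41 MPa
τ_max > 56.5 MPa → exceeds allowable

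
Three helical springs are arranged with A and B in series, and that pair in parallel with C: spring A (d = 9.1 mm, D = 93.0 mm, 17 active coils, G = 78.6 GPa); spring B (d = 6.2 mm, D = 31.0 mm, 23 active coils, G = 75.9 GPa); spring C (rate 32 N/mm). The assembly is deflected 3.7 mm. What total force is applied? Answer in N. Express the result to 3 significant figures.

k_A = Gd⁴/(8D³N_a) = (78.6×10³)(9.1⁴)/(8·93.0³·17) = 4.9272 N/mm
k_B = Gd⁴/(8D³N_a) = (75.9×10³)(6.2⁴)/(8·31.0³·23) = 20.46 N/mm
Springs A,B series: k_AB = 1/(1/4.9272+1/20.46) = 3.9709 N/mm; parallel with C: k_eq = 3.9709+32 = 35.971 N/mm
F = k_eq·δ = 35.971·3.7 = 133.09 N

133 N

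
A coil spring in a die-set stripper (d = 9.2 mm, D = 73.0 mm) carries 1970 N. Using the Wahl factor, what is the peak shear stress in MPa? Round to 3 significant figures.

Spring index C = D/d = 73.0/9.2 = 7.9348
K_W = (4C−1)/(4C−4) + 0.615/C = 30.739/27.739 + 0.0775 = 1.1857
τ₀ = 8FD/(πd³) = 8·1970·73.0/(π·9.2³) = 1.15048e+06/2446.3 = 470.29 MPa
τ_max = K·τ₀ = 1.1857 × 470.29 = 557.6 MPa

558 MPa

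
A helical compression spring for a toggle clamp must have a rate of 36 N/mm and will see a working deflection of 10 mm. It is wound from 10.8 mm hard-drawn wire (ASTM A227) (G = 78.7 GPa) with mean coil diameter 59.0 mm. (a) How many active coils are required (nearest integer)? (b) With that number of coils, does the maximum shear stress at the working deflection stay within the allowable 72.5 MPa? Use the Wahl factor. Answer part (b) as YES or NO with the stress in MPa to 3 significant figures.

(a) 18 coils; (b) YES, τ_max = 55.3 MPa

N_a = Gd⁴/(8D³k) = (78.7×10³)(10.8⁴)/(8·59.0³·36) = 18.1 → N_a = 18
Actual rate k = Gd⁴/(8D³·18) = 36.204 N/mm
Working load F = kδ = 36.204·10 = 362.04 N
C = 59.0/10.8 = 5.4630; K_W = (4C−1)/(4C−4)+0.615/C = 1.2806
τ_max = K_W·8FD/(πd³) = 1.2806·43.179 = 55.296 MPa
τ_max ≤ 72.5 MPa → acceptable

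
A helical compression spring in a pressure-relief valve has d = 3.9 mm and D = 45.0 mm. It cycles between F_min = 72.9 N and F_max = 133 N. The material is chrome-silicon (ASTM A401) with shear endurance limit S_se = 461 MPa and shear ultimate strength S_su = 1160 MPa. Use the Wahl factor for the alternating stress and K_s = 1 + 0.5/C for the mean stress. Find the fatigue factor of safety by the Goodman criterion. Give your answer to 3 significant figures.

C = D/d = 45.0/3.9 = 11.5385; K_W = (4C−1)/(4C−4)+0.615/C = 1.1245; K_s = 1+0.5/C = 1.0433
F_a = (F_max−F_min)/2 = 30.05 N; F_m = (F_max+F_min)/2 = 102.95 N
τ_a = K_W·8F_aD/(πd³) = 1.1245 × 58.05 = 65.276 MPa
τ_m = K_s·8F_mD/(πd³) = 1.0433 × 198.88 = 207.5 MPa
Goodman: 1/n_f = τ_a/S_se + τ_m/S_su = 65.276/461 + 207.5/1160 = 0.14160 + 0.17888 = 0.32047
n_f = 1/0.32047 = 3.12

3.12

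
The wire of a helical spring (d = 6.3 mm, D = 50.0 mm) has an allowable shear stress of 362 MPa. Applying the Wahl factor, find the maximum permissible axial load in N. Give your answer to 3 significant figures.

600 N

C = D/d = 50.0/6.3 = 7.9365
K_W = (4C−1)/(4C−4) + 0.615/C = 30.746/27.746 + 0.0775 = 1.1856
τ_max = K·8FD/(πd³) → F_max = τ_allow·πd³/(8DK)
F_max = 362·π·6.3³/(8·50.0·1.1856) = 2.8437e+05/474.25 = 599.62 N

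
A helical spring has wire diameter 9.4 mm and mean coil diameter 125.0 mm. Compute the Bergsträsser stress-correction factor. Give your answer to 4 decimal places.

1.0996

C = D/d = 125.0/9.4 = 13.2979
K_B = (4C+2)/(4C−3) = 55.191/50.191 = 1.0996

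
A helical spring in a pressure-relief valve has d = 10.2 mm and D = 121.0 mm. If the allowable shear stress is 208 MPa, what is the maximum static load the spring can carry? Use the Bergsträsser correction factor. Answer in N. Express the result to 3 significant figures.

C = D/d = 121.0/10.2 = 11.8627
K_B = (4C+2)/(4C−3) = 49.451/44.451 = 1.1125
τ_max = K·8FD/(πd³) → F_max = τ_allow·πd³/(8DK)
F_max = 208·π·10.2³/(8·121.0·1.1125) = 6.9345e+05/1076.9 = 643.94 N

644 N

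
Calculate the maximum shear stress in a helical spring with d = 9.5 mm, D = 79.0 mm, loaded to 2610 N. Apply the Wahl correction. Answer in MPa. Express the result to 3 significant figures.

720 MPa

Spring index C = D/d = 79.0/9.5 = 8.3158
K_W = (4C−1)/(4C−4) + 0.615/C = 32.263/29.263 + 0.0740 = 1.1765
τ₀ = 8FD/(πd³) = 8·2610·79.0/(π·9.5³) = 1.64952e+06/2693.5 = 612.4 MPa
τ_max = K·τ₀ = 1.1765 × 612.4 = 720.48 MPa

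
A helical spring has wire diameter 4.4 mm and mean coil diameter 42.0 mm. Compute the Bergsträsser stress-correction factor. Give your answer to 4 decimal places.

1.1421

C = D/d = 42.0/4.4 = 9.5455
K_B = (4C+2)/(4C−3) = 40.182/35.182 = 1.1421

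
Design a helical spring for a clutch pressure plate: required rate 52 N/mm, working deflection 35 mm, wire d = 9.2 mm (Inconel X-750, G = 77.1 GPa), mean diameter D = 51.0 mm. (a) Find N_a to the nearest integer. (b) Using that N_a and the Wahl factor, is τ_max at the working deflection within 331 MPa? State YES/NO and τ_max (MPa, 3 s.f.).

(a) 10 coils; (b) NO, τ_max = 388 MPa

N_a = Gd⁴/(8D³k) = (77.1×10³)(9.2⁴)/(8·51.0³·52) = 10.01 → N_a = 10
Actual rate k = Gd⁴/(8D³·10) = 52.048 N/mm
Working load F = kδ = 52.048·35 = 1821.7 N
C = 51.0/9.2 = 5.5435; K_W = (4C−1)/(4C−4)+0.615/C = 1.2760
τ_max = K_W·8FD/(πd³) = 1.2760·303.82 = 387.68 MPa
τ_max > 331 MPa → exceeds allowable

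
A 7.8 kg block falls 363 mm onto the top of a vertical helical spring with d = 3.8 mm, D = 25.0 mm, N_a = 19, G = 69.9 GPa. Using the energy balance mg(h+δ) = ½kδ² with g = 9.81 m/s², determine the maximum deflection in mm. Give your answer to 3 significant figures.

k = Gd⁴/(8D³N_a) = (69.9×10³)(3.8⁴)/(8·25.0³·19) = 6.1369 N/mm
W = mg = 7.8 × 9.81 = 76.518 N
½kδ² − Wδ − Wh = 0 → δ = (W + √(W² + 2kWh))/k
δ = (76.518 + √(5855 + 340917))/6.1369 = (76.518 + 588.87)/6.1369 = 108.42 mm

108 mm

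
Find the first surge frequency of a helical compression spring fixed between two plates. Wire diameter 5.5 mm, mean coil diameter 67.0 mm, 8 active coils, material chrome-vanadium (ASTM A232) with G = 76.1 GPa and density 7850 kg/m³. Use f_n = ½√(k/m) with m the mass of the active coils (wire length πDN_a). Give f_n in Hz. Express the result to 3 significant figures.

k = Gd⁴/(8D³N_a) = (76.1×10³)(5.5⁴)/(8·67.0³·8) = 3.6177 N/mm = 3617.7 N/m
Wire length L = πDN_a = π·67.0·8 = 1683.9 mm
m = ρ·(πd²/4)·L = 7850 × 23.758×10⁻⁶ m² × 1.6839 m = 0.31405 kg
f_n = ½√(k/m) = 0.5·√(3617.7/0.31405) = 0.5·√(11519) = 53.664 Hz

53.7 Hz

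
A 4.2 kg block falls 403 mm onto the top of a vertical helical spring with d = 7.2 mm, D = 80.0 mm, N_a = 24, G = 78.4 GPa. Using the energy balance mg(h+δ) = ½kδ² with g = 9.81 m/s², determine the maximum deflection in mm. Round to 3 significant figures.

k = Gd⁴/(8D³N_a) = (78.4×10³)(7.2⁴)/(8·80.0³·24) = 2.1433 N/mm
W = mg = 4.2 × 9.81 = 41.202 N
½kδ² − Wδ − Wh = 0 → δ = (W + √(W² + 2kWh))/k
δ = (41.202 + √(1697.6 + 71175.1))/2.1433 = (41.202 + 269.95)/2.1433 = 145.18 mm

145 mm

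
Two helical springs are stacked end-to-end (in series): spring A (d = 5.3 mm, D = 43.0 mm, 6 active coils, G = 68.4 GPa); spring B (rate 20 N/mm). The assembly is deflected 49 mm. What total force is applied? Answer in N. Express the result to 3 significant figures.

406 N

k_A = Gd⁴/(8D³N_a) = (68.4×10³)(5.3⁴)/(8·43.0³·6) = 14.142 N/mm
Series: 1/k_eq = 1/14.142 + 1/20 = 0.12071; k_eq = 8.2842 N/mm
F = k_eq·δ = 8.2842·49 = 405.93 N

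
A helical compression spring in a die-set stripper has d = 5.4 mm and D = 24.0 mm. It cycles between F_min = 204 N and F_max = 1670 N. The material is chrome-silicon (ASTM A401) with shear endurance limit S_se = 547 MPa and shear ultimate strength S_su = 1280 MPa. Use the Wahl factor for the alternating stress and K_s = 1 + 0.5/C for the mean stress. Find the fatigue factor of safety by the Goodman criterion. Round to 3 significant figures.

0.979

C = D/d = 24.0/5.4 = 4.4444; K_W = (4C−1)/(4C−4)+0.615/C = 1.3561; K_s = 1+0.5/C = 1.1125
F_a = (F_max−F_min)/2 = 733 N; F_m = (F_max+F_min)/2 = 937 N
τ_a = K_W·8F_aD/(πd³) = 1.3561 × 284.49 = 385.81 MPa
τ_m = K_s·8F_mD/(πd³) = 1.1125 × 363.67 = 404.58 MPa
Goodman: 1/n_f = τ_a/S_se + τ_m/S_su = 385.81/547 + 404.58/1280 = 0.70532 + 0.31608 = 1.0214
n_f = 1/1.0214 = 0.9791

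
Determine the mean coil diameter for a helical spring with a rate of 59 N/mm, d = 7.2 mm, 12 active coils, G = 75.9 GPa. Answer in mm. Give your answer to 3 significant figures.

D = (Gd⁴/(8N_a·k))^(1/3) = (75.9×10³·7.2⁴/(8·12·59))^(1/3)
  = (36012.1)^(1/3) = 33.0230 mm

33.0 mm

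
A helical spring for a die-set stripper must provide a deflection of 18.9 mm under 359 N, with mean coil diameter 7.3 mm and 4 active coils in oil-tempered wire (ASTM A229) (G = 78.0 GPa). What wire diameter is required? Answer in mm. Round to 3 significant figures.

Required rate k = F/δ = 359/18.9 = 18.995 N/mm
d = (8D³N_a·k / G)^(1/4) = (8·7.3³·4·18.995 / (78.0×10³))^0.25
  = (3.0315)^0.25 = 1.3195 mm

1.32 mm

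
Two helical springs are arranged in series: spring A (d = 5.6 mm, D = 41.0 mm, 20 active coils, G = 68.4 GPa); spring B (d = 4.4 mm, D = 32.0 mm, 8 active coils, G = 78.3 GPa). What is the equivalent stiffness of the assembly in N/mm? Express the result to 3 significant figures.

k_A = Gd⁴/(8D³N_a) = (68.4×10³)(5.6⁴)/(8·41.0³·20) = 6.1001 N/mm
k_B = Gd⁴/(8D³N_a) = (78.3×10³)(4.4⁴)/(8·32.0³·8) = 13.994 N/mm
Series: 1/k_eq = 1/6.1001 + 1/13.994 = 0.23539; k_eq = 4.2483 N/mm

4.25 N/mm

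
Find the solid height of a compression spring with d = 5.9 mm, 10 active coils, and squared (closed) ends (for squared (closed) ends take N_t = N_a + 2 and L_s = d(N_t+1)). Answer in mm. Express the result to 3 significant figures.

squared (closed) ends: N_t = N_a + 2 = 10 + 2 = 12
L_s = d·(N_t+1) = 5.9 × 13 = 76.7 mm

76.7 mm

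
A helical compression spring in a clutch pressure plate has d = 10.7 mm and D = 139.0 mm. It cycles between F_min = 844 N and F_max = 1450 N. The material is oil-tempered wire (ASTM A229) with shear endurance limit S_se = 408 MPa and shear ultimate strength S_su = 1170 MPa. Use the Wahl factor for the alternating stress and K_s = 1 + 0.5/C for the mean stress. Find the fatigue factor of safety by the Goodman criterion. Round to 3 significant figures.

C = D/d = 139.0/10.7 = 12.9907; K_W = (4C−1)/(4C−4)+0.615/C = 1.1099; K_s = 1+0.5/C = 1.0385
F_a = (F_max−F_min)/2 = 303 N; F_m = (F_max+F_min)/2 = 1147 N
τ_a = K_W·8F_aD/(πd³) = 1.1099 × 87.548 = 97.169 MPa
τ_m = K_s·8F_mD/(πd³) = 1.0385 × 331.41 = 344.17 MPa
Goodman: 1/n_f = τ_a/S_se + τ_m/S_su = 97.169/408 + 344.17/1170 = 0.23816 + 0.29416 = 0.53232
n_f = 1/0.53232 = 1.879

1.88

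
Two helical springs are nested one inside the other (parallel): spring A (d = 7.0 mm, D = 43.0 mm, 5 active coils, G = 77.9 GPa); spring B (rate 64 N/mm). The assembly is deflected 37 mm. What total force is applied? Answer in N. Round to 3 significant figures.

k_A = Gd⁴/(8D³N_a) = (77.9×10³)(7.0⁴)/(8·43.0³·5) = 58.812 N/mm
Parallel: k_eq = 58.812 + 64 = 122.81 N/mm
F = k_eq·δ = 122.81·37 = 4544 N

4540 N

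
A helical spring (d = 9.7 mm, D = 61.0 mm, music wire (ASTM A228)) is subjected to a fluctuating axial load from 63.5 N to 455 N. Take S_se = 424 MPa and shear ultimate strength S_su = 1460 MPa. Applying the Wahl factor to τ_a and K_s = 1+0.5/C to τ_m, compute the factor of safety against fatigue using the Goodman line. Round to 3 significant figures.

7.69

C = D/d = 61.0/9.7 = 6.2887; K_W = (4C−1)/(4C−4)+0.615/C = 1.2396; K_s = 1+0.5/C = 1.0795
F_a = (F_max−F_min)/2 = 195.75 N; F_m = (F_max+F_min)/2 = 259.25 N
τ_a = K_W·8F_aD/(πd³) = 1.2396 × 33.316 = 41.299 MPa
τ_m = K_s·8F_mD/(πd³) = 1.0795 × 44.124 = 47.632 MPa
Goodman: 1/n_f = τ_a/S_se + τ_m/S_su = 41.299/424 + 47.632/1460 = 0.09740 + 0.03262 = 0.13003
n_f = 1/0.13003 = 7.691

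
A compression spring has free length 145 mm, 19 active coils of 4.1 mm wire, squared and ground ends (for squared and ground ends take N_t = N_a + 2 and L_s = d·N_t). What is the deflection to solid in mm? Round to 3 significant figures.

58.9 mm

N_t = 21; L_s = 4.1·21 = 86.1 mm
δ_solid = L₀ − L_s = 145 − 86.1 = 58.9 mm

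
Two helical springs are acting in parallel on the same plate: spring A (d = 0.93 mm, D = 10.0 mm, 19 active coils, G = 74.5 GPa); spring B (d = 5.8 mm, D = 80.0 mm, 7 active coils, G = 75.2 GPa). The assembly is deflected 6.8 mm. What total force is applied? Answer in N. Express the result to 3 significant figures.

k_A = Gd⁴/(8D³N_a) = (74.5×10³)(0.93⁴)/(8·10.0³·19) = 0.36664 N/mm
k_B = Gd⁴/(8D³N_a) = (75.2×10³)(5.8⁴)/(8·80.0³·7) = 2.9681 N/mm
Parallel: k_eq = 0.36664 + 2.9681 = 3.3347 N/mm
F = k_eq·δ = 3.3347·6.8 = 22.676 N

22.7 N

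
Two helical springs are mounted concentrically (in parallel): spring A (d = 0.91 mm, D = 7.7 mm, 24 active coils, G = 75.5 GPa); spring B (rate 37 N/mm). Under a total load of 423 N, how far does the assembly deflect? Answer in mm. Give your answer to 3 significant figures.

k_A = Gd⁴/(8D³N_a) = (75.5×10³)(0.91⁴)/(8·7.7³·24) = 0.59066 N/mm
Parallel: k_eq = 0.59066 + 37 = 37.591 N/mm
δ = F/k_eq = 423/37.591 = 11.253 mm

11.3 mm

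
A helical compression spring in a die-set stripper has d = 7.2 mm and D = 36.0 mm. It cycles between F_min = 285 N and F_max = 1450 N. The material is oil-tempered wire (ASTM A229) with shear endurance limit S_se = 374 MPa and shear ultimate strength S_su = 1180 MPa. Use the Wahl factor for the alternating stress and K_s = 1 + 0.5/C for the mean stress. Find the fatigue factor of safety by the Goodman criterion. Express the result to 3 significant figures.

C = D/d = 36.0/7.2 = 5.0000; K_W = (4C−1)/(4C−4)+0.615/C = 1.3105; K_s = 1+0.5/C = 1.1000
F_a = (F_max−F_min)/2 = 582.5 N; F_m = (F_max+F_min)/2 = 867.5 N
τ_a = K_W·8F_aD/(πd³) = 1.3105 × 143.07 = 187.49 MPa
τ_m = K_s·8F_mD/(πd³) = 1.1000 × 213.07 = 234.37 MPa
Goodman: 1/n_f = τ_a/S_se + τ_m/S_su = 187.49/374 + 234.37/1180 = 0.50131 + 0.19862 = 0.69993
n_f = 1/0.69993 = 1.429

1.43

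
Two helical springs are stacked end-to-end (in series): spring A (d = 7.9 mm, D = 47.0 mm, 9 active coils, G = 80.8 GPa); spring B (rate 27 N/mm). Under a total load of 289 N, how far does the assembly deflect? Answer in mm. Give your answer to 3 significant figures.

17.6 mm

k_A = Gd⁴/(8D³N_a) = (80.8×10³)(7.9⁴)/(8·47.0³·9) = 42.101 N/mm
Series: 1/k_eq = 1/42.101 + 1/27 = 0.060789; k_eq = 16.45 N/mm
δ = F/k_eq = 289/16.45 = 17.568 mm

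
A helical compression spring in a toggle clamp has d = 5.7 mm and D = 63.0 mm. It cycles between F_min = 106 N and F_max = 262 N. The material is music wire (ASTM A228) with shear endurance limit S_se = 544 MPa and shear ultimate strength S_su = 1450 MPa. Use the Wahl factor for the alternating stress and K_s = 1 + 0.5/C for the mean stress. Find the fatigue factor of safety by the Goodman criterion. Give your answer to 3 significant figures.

C = D/d = 63.0/5.7 = 11.0526; K_W = (4C−1)/(4C−4)+0.615/C = 1.1303; K_s = 1+0.5/C = 1.0452
F_a = (F_max−F_min)/2 = 78 N; F_m = (F_max+F_min)/2 = 184 N
τ_a = K_W·8F_aD/(πd³) = 1.1303 × 67.569 = 76.37 MPa
τ_m = K_s·8F_mD/(πd³) = 1.0452 × 159.39 = 166.61 MPa
Goodman: 1/n_f = τ_a/S_se + τ_m/S_su = 76.37/544 + 166.61/1450 = 0.14039 + 0.11490 = 0.25529
n_f = 1/0.25529 = 3.917

3.92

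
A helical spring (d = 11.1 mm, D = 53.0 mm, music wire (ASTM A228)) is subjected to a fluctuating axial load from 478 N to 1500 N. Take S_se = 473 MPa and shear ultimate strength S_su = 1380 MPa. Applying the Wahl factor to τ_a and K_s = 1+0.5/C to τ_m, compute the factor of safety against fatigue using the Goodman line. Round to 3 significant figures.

C = D/d = 53.0/11.1 = 4.7748; K_W = (4C−1)/(4C−4)+0.615/C = 1.3275; K_s = 1+0.5/C = 1.1047
F_a = (F_max−F_min)/2 = 511 N; F_m = (F_max+F_min)/2 = 989 N
τ_a = K_W·8F_aD/(πd³) = 1.3275 × 50.428 = 66.942 MPa
τ_m = K_s·8F_mD/(πd³) = 1.1047 × 97.599 = 107.82 MPa
Goodman: 1/n_f = τ_a/S_se + τ_m/S_su = 66.942/473 + 107.82/1380 = 0.14153 + 0.07813 = 0.21966
n_f = 1/0.21966 = 4.553

4.55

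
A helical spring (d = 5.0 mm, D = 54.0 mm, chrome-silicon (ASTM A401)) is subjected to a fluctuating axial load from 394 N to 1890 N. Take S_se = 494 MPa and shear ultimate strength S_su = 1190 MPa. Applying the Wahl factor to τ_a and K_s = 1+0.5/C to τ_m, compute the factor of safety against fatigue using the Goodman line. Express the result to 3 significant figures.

C = D/d = 54.0/5.0 = 10.8000; K_W = (4C−1)/(4C−4)+0.615/C = 1.1335; K_s = 1+0.5/C = 1.0463
F_a = (F_max−F_min)/2 = 748 N; F_m = (F_max+F_min)/2 = 1142 N
τ_a = K_W·8F_aD/(πd³) = 1.1335 × 822.86 = 932.69 MPa
τ_m = K_s·8F_mD/(πd³) = 1.0463 × 1256.3 = 1314.5 MPa
Goodman: 1/n_f = τ_a/S_se + τ_m/S_su = 932.69/494 + 1314.5/1190 = 1.88804 + 1.10458 = 2.9926
n_f = 1/2.9926 = 0.3342

0.334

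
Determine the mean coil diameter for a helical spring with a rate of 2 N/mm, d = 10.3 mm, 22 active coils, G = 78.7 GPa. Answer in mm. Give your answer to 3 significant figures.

D = (Gd⁴/(8N_a·k))^(1/3) = (78.7×10³·10.3⁴/(8·22·2))^(1/3)
  = (2.51641e+06)^(1/3) = 136.0171 mm

136 mm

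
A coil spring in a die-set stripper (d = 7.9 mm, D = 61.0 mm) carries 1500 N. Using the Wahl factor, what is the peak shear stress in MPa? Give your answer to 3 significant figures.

Spring index C = D/d = 61.0/7.9 = 7.7215
K_W = (4C−1)/(4C−4) + 0.615/C = 29.886/26.886 + 0.0796 = 1.1912
τ₀ = 8FD/(πd³) = 8·1500·61.0/(π·7.9³) = 732000/1548.9 = 472.59 MPa
τ_max = K·τ₀ = 1.1912 × 472.59 = 562.96 MPa

563 MPa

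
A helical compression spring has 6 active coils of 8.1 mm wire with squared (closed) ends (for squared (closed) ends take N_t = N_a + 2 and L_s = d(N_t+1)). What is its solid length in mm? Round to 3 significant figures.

72.9 mm

squared (closed) ends: N_t = N_a + 2 = 6 + 2 = 8
L_s = d·(N_t+1) = 8.1 × 9 = 72.9 mm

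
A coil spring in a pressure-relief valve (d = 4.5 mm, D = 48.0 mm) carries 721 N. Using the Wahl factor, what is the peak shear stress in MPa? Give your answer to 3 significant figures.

1100 MPa

Spring index C = D/d = 48.0/4.5 = 10.6667
K_W = (4C−1)/(4C−4) + 0.615/C = 41.667/38.667 + 0.0577 = 1.1352
τ₀ = 8FD/(πd³) = 8·721·48.0/(π·4.5³) = 276864/286.28 = 967.12 MPa
τ_max = K·τ₀ = 1.1352 × 967.12 = 1097.9 MPa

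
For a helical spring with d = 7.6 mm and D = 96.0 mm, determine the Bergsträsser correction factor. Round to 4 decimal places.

C = D/d = 96.0/7.6 = 12.6316
K_B = (4C+2)/(4C−3) = 52.526/47.526 = 1.1052

1.1052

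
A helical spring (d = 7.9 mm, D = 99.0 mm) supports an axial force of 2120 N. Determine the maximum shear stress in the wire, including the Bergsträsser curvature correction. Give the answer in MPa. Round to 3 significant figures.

Spring index C = D/d = 99.0/7.9 = 12.5316
K_B = (4C+2)/(4C−3) = 52.127/47.127 = 1.1061
τ₀ = 8FD/(πd³) = 8·2120·99.0/(π·7.9³) = 1.67904e+06/1548.9 = 1084 MPa
τ_max = K·τ₀ = 1.1061 × 1084 = 1199 MPa

1200 MPa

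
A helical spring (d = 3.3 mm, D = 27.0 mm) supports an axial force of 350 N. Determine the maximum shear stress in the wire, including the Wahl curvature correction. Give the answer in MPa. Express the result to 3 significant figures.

Spring index C = D/d = 27.0/3.3 = 8.1818
K_W = (4C−1)/(4C−4) + 0.615/C = 31.727/28.727 + 0.0752 = 1.1796
τ₀ = 8FD/(πd³) = 8·350·27.0/(π·3.3³) = 75600/112.9 = 669.62 MPa
τ_max = K·τ₀ = 1.1796 × 669.62 = 789.88 MPa

790 MPa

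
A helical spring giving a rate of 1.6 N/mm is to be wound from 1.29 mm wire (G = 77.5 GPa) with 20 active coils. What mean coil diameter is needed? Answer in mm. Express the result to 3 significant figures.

D = (Gd⁴/(8N_a·k))^(1/3) = (77.5×10³·1.29⁴/(8·20·1.6))^(1/3)
  = (838.341)^(1/3) = 9.4292 mm

9.43 mm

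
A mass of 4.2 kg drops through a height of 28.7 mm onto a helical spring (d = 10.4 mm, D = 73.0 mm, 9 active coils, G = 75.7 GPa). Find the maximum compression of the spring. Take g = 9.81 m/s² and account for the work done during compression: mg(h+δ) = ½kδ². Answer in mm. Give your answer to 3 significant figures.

k = Gd⁴/(8D³N_a) = (75.7×10³)(10.4⁴)/(8·73.0³·9) = 31.618 N/mm
W = mg = 4.2 × 9.81 = 41.202 N
½kδ² − Wδ − Wh = 0 → δ = (W + √(W² + 2kWh))/k
δ = (41.202 + √(1697.6 + 74775.3))/31.618 = (41.202 + 276.54)/31.618 = 10.049 mm

10.0 mm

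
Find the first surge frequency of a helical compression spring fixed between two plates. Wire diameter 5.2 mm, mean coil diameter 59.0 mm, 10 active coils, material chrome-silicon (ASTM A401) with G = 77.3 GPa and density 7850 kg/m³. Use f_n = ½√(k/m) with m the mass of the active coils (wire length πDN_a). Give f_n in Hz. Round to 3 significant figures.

52.8 Hz

k = Gd⁴/(8D³N_a) = (77.3×10³)(5.2⁴)/(8·59.0³·10) = 3.4399 N/mm = 3439.9 N/m
Wire length L = πDN_a = π·59.0·10 = 1853.5 mm
m = ρ·(πd²/4)·L = 7850 × 21.237×10⁻⁶ m² × 1.8535 m = 0.30901 kg
f_n = ½√(k/m) = 0.5·√(3439.9/0.30901) = 0.5·√(11132) = 52.754 Hz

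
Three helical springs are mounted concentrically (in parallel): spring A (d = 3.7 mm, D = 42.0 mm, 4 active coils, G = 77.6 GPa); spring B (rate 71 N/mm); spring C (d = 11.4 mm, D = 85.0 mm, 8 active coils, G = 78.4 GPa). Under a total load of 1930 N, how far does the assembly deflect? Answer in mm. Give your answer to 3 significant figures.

17.4 mm

k_A = Gd⁴/(8D³N_a) = (77.6×10³)(3.7⁴)/(8·42.0³·4) = 6.1344 N/mm
k_C = Gd⁴/(8D³N_a) = (78.4×10³)(11.4⁴)/(8·85.0³·8) = 33.69 N/mm
Parallel: k_eq = 6.1344 + 71 + 33.69 = 110.82 N/mm
δ = F/k_eq = 1930/110.82 = 17.415 mm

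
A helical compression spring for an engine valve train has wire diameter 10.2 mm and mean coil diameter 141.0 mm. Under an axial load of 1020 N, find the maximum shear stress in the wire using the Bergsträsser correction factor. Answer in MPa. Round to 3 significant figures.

378 MPa

Spring index C = D/d = 141.0/10.2 = 13.8235
K_B = (4C+2)/(4C−3) = 57.294/52.294 = 1.0956
τ₀ = 8FD/(πd³) = 8·1020·141.0/(π·10.2³) = 1.15056e+06/3333.9 = 345.11 MPa
τ_max = K·τ₀ = 1.0956 × 345.11 = 378.11 MPa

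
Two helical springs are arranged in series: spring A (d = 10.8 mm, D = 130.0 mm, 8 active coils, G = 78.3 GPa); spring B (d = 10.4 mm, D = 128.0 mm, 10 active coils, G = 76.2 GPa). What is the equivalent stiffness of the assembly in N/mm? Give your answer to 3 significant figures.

k_A = Gd⁴/(8D³N_a) = (78.3×10³)(10.8⁴)/(8·130.0³·8) = 7.5761 N/mm
k_B = Gd⁴/(8D³N_a) = (76.2×10³)(10.4⁴)/(8·128.0³·10) = 5.3134 N/mm
Series: 1/k_eq = 1/7.5761 + 1/5.3134 = 0.3202; k_eq = 3.1231 N/mm

3.12 N/mm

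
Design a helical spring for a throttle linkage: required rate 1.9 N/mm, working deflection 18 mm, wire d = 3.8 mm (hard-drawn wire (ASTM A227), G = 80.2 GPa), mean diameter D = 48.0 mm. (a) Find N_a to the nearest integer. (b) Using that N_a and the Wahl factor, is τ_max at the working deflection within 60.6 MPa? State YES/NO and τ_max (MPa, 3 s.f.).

N_a = Gd⁴/(8D³k) = (80.2×10³)(3.8⁴)/(8·48.0³·1.9) = 9.948 → N_a = 10
Actual rate k = Gd⁴/(8D³·10) = 1.8901 N/mm
Working load F = kδ = 1.8901·18 = 34.023 N
C = 48.0/3.8 = 12.6316; K_W = (4C−1)/(4C−4)+0.615/C = 1.1132
τ_max = K_W·8FD/(πd³) = 1.1132·75.788 = 84.364 MPa
τ_max > 60.6 MPa → exceeds allowable

(a) 10 coils; (b) NO, τ_max = 84.4 MPa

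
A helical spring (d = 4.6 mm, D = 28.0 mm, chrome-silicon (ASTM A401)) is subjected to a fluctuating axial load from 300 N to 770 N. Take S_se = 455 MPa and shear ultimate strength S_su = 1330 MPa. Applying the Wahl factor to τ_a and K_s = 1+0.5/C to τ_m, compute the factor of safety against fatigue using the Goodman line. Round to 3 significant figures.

C = D/d = 28.0/4.6 = 6.0870; K_W = (4C−1)/(4C−4)+0.615/C = 1.2485; K_s = 1+0.5/C = 1.0821
F_a = (F_max−F_min)/2 = 235 N; F_m = (F_max+F_min)/2 = 535 N
τ_a = K_W·8F_aD/(πd³) = 1.2485 × 172.14 = 214.92 MPa
τ_m = K_s·8F_mD/(πd³) = 1.0821 × 391.9 = 424.09 MPa
Goodman: 1/n_f = τ_a/S_se + τ_m/S_su = 214.92/455 + 424.09/1330 = 0.47235 + 0.31887 = 0.79121
n_f = 1/0.79121 = 1.264

1.26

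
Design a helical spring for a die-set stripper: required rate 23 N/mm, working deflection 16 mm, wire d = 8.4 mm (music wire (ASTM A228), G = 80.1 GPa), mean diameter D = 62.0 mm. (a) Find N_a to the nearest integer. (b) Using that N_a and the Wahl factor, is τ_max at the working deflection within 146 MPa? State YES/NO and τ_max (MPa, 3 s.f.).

N_a = Gd⁴/(8D³k) = (80.1×10³)(8.4⁴)/(8·62.0³·23) = 9.094 → N_a = 9
Actual rate k = Gd⁴/(8D³·9) = 23.24 N/mm
Working load F = kδ = 23.24·16 = 371.85 N
C = 62.0/8.4 = 7.3810; K_W = (4C−1)/(4C−4)+0.615/C = 1.2009
τ_max = K_W·8FD/(πd³) = 1.2009·99.05 = 118.95 MPa
τ_max ≤ 146 MPa → acceptable

(a) 9 coils; (b) YES, τ_max = 119 MPa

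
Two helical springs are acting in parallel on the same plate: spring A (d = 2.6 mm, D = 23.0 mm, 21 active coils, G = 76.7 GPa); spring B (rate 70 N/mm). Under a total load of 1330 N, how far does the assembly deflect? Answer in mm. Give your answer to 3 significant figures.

k_A = Gd⁴/(8D³N_a) = (76.7×10³)(2.6⁴)/(8·23.0³·21) = 1.7147 N/mm
Parallel: k_eq = 1.7147 + 70 = 71.715 N/mm
δ = F/k_eq = 1330/71.715 = 18.546 mm

18.5 mm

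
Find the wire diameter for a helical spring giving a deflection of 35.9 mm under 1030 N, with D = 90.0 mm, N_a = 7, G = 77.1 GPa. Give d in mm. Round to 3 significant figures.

11.1 mm

Required rate k = F/δ = 1030/35.9 = 28.691 N/mm
d = (8D³N_a·k / G)^(1/4) = (8·90.0³·7·28.691 / (77.1×10³))^0.25
  = (15192)^0.25 = 11.1020 mm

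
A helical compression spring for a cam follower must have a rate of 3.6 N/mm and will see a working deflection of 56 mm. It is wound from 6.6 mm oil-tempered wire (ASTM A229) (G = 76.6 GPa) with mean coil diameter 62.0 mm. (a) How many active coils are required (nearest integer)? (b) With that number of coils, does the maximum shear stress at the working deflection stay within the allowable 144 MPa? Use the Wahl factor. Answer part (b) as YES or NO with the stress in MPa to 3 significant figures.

N_a = Gd⁴/(8D³k) = (76.6×10³)(6.6⁴)/(8·62.0³·3.6) = 21.18 → N_a = 21
Actual rate k = Gd⁴/(8D³·21) = 3.6301 N/mm
Working load F = kδ = 3.6301·56 = 203.29 N
C = 62.0/6.6 = 9.3939; K_W = (4C−1)/(4C−4)+0.615/C = 1.1548
τ_max = K_W·8FD/(πd³) = 1.1548·111.64 = 128.92 MPa
τ_max ≤ 144 MPa → acceptable

(a) 21 coils; (b) YES, τ_max = 129 MPa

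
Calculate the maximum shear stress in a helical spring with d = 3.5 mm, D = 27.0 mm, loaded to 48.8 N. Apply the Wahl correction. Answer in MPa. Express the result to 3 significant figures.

Spring index C = D/d = 27.0/3.5 = 7.7143
K_W = (4C−1)/(4C−4) + 0.615/C = 29.857/26.857 + 0.0797 = 1.1914
τ₀ = 8FD/(πd³) = 8·48.8·27.0/(π·3.5³) = 10540.8/134.7 = 78.256 MPa
τ_max = K·τ₀ = 1.1914 × 78.256 = 93.237 MPa

93.2 MPa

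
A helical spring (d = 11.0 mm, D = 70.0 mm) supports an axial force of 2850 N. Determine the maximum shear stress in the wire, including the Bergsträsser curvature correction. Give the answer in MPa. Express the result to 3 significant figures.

Spring index C = D/d = 70.0/11.0 = 6.3636
K_B = (4C+2)/(4C−3) = 27.455/22.455 = 1.2227
τ₀ = 8FD/(πd³) = 8·2850·70.0/(π·11.0³) = 1.596e+06/4181.5 = 381.68 MPa
τ_max = K·τ₀ = 1.2227 × 381.68 = 466.68 MPa

467 MPa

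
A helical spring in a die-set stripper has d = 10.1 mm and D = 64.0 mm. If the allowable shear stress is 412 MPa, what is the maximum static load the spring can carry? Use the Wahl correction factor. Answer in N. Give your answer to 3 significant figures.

2100 N

C = D/d = 64.0/10.1 = 6.3366
K_W = (4C−1)/(4C−4) + 0.615/C = 24.347/21.347 + 0.0971 = 1.2376
τ_max = K·8FD/(πd³) → F_max = τ_allow·πd³/(8DK)
F_max = 412·π·10.1³/(8·64.0·1.2376) = 1.3336e+06/633.65 = 2104.6 N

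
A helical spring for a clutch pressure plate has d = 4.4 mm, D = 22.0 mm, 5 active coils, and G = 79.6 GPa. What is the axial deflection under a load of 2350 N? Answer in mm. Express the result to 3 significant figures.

33.5 mm

k = Gd⁴/(8D³N_a) = (79.6×10³)(4.4⁴)/(8·22.0³·5) = 70.048 N/mm
δ = F/k = 2350 / 70.048 = 33.548 mm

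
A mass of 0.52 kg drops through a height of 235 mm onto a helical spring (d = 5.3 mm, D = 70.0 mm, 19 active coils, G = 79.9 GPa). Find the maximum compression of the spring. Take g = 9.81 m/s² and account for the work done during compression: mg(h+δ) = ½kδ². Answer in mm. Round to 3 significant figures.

48.9 mm

k = Gd⁴/(8D³N_a) = (79.9×10³)(5.3⁴)/(8·70.0³·19) = 1.2092 N/mm
W = mg = 0.52 × 9.81 = 5.1012 N
½kδ² − Wδ − Wh = 0 → δ = (W + √(W² + 2kWh))/k
δ = (5.1012 + √(26.022 + 2899.23))/1.2092 = (5.1012 + 54.086)/1.2092 = 48.945 mm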